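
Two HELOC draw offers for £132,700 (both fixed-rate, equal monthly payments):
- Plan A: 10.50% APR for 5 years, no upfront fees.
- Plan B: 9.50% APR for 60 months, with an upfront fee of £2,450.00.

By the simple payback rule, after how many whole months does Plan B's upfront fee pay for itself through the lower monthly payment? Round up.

Plan A: monthly rate = 10.5%/12 = 0.0087500; payment = 132,700 × 0.0087500 / (1 − (1+0.0087500)^−60) = £2,852.24.
Plan B: monthly rate = 9.5%/12 = 0.0079167; payment = 132,700 × 0.0079167 / (1 − (1+0.0079167)^−60) = £2,786.95.
Monthly savings = £2,852.24 − £2,786.95 = £65.29.
Break-even = £2,450.00 / £65.29 = 37.52 → 38 months.

38 months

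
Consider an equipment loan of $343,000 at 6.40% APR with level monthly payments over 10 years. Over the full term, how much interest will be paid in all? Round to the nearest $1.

At 6.40% the monthly rate is 0.0053333, so the payment is 343,000 × 0.0053333 / (1 − 1.0053333^−120) = $3,877.27.
Total paid = 120 × $3,877.27 = $465,272.40; interest = $465,272.40 − $343,000 = $122,272.40.

$122,272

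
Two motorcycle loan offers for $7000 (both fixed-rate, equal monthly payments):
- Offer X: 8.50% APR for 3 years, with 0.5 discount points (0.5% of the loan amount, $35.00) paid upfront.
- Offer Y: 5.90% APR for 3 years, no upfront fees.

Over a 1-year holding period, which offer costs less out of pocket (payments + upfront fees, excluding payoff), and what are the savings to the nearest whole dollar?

Offer Y by $135

Offer X: at 8.50% the monthly rate is 0.0070833, so the payment is 7,000 × 0.0070833 / (1 − 1.0070833^−36) = $220.97.
Offer Y: monthly rate = 5.9%/12 = 0.0049167; payment = 7,000 × 0.0049167 / (1 − (1+0.0049167)^−36) = $212.64.
Over 12 months: Offer X costs 12 × $220.97 + $35.00 = $2,686.64; Offer Y costs 12 × $212.64 = $2,551.68.
Offer Y is cheaper by $2,686.64 − $2,551.68 = $134.96.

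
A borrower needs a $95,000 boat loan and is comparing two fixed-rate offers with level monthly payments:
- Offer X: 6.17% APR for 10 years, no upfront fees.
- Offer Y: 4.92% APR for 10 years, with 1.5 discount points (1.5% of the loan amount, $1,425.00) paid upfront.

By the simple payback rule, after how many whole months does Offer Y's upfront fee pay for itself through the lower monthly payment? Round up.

25 months

Offer X: at 6.17% the monthly rate is 0.0051417, so the payment is 95,000 × 0.0051417 / (1 − 1.0051417^−120) = $1,062.82.
Offer Y: at 4.92% the monthly rate is 0.0041000, so the payment is 95,000 × 0.0041000 / (1 − 1.0041000^−120) = $1,003.91.
Monthly savings = $1,062.82 − $1,003.91 = $58.91.
Break-even = $1,425.00 / $58.91 = 24.19 → 25 months.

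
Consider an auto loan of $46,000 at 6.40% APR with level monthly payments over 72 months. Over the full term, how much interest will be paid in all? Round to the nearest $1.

$9,517

At 6.40% the monthly rate is 0.0053333, so the payment is 46,000 × 0.0053333 / (1 − 1.0053333^−72) = $771.07.
Total paid = 72 × $771.07 = $55,517.04; interest = $55,517.04 − $46,000 = $9,517.04.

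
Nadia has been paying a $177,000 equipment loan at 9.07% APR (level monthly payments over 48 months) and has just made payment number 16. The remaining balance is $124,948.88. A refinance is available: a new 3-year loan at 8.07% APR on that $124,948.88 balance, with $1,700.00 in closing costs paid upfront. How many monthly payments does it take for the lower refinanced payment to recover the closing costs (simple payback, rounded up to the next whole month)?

4 months

Current payment = 177,000 × 9.07%/12 / (1 − (1+0.0075583)^−48) = $4,410.54.
Refinanced payment = 124,948.88 × 0.0067250 / (1 − (1+0.0067250)^−36) = $3,919.48.
Monthly savings = $4,410.54 − $3,919.48 = $491.06.
Break-even = $1,700.00 / $491.06 = 3.46 → 4 months.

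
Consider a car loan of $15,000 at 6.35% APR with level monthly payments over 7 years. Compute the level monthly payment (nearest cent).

At 6.35% the monthly rate is 0.0052917, so the payment is 15,000 × 0.0052917 / (1 − 1.0052917^−84) = $221.65.

$221.65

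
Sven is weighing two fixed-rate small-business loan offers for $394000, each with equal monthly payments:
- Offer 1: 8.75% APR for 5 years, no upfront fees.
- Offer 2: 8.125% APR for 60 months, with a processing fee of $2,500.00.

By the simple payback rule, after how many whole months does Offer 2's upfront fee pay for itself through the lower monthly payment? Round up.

Offer 1: monthly rate = 8.75%/12 = 0.0072917; payment = 394,000 × 0.0072917 / (1 − (1+0.0072917)^−60) = $8,131.07.
Offer 2: at 8.125% the monthly rate is 0.0067708, so the payment is 394,000 × 0.0067708 / (1 − 1.0067708^−60) = $8,012.49.
Monthly savings = $8,131.07 − $8,012.49 = $118.58.
Break-even = $2,500.00 / $118.58 = 21.08 → 22 months.

22 months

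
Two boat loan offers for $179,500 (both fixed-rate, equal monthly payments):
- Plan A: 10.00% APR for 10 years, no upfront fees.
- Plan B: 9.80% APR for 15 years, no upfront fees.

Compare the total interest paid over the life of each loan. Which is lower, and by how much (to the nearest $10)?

Plan A by $58,610

Plan A: monthly rate = 10%/12 = 0.0083333; payment = 179,500 × 0.0083333 / (1 − (1+0.0083333)^−120) = $2,372.11.
Total interest on Plan A = 120 × $2,372.11 − $179,500 = $105,153.20.
Plan B: at 9.80% the monthly rate is 0.0081667, so the payment is 179,500 × 0.0081667 / (1 − 1.0081667^−180) = $1,907.01.
Total interest on Plan B = 180 × $1,907.01 − $179,500 = $163,761.80.
Plan A is lower by $58,608.60.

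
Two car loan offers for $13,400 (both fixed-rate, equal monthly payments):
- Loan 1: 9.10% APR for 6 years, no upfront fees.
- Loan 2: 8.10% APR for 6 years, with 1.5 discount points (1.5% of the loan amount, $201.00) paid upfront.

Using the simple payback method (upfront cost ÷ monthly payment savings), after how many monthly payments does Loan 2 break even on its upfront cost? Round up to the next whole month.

Loan 1: at 9.10% the monthly rate is 0.0075833, so the payment is 13,400 × 0.0075833 / (1 − 1.0075833^−72) = $242.21.
Loan 2: monthly rate = 8.1%/12 = 0.0067500; payment = 13,400 × 0.0067500 / (1 − (1+0.0067500)^−72) = $235.60.
Monthly savings = $242.21 − $235.60 = $6.61.
Break-even = $201.00 / $6.61 = 30.41 → 31 months.

31 months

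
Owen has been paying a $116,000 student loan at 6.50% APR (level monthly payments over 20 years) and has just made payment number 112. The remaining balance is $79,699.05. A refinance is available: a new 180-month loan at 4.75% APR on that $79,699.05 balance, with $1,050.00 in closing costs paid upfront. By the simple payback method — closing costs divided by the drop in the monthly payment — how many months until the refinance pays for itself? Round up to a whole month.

5 months

Current payment = 116,000 × 6.5%/12 / (1 − (1+0.0054167)^−240) = $864.86.
Refinanced payment = 79,699.05 × 0.0039583 / (1 − (1+0.0039583)^−180) = $619.92.
Monthly savings = $864.86 − $619.92 = $244.94.
Break-even = $1,050.00 / $244.94 = 4.29 → 5 months.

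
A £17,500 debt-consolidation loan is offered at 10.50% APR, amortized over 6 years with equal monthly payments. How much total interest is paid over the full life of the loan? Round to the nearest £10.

£6,160

At 10.50% the monthly rate is 0.0087500, so the payment is 17,500 × 0.0087500 / (1 − 1.0087500^−72) = £328.63.
Total paid = 72 × £328.63 = £23,661.36; interest = £23,661.36 − £17,500 = £6,161.36.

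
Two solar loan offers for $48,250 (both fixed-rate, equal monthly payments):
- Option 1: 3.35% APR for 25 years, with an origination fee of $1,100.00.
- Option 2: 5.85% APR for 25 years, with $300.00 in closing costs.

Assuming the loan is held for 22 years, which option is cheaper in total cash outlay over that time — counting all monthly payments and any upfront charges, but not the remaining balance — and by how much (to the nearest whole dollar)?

Option 1 by $17,358

Option 1: monthly rate = 3.35%/12 = 0.0027917; payment = 48,250 × 0.0027917 / (1 − (1+0.0027917)^−300) = $237.69.
Option 2: monthly rate = 5.85%/12 = 0.0048750; payment = 48,250 × 0.0048750 / (1 − (1+0.0048750)^−300) = $306.47.
Over 264 months: Option 1 costs 264 × $237.69 + $1,100.00 = $63,850.16; Option 2 costs 264 × $306.47 + $300.00 = $81,208.08.
Option 1 is cheaper by $81,208.08 − $63,850.16 = $17,357.92.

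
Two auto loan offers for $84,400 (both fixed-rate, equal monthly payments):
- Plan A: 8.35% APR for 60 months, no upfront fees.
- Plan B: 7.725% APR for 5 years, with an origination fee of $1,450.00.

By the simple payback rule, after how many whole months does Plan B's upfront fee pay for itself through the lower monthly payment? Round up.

Plan A: monthly rate = 8.35%/12 = 0.0069583; payment = 84,400 × 0.0069583 / (1 − (1+0.0069583)^−60) = $1,725.50.
Plan B: at 7.725% the monthly rate is 0.0064375, so the payment is 84,400 × 0.0064375 / (1 − 1.0064375^−60) = $1,700.24.
Monthly savings = $1,725.50 − $1,700.24 = $25.26.
Break-even = $1,450.00 / $25.26 = 57.40 → 58 months.

58 months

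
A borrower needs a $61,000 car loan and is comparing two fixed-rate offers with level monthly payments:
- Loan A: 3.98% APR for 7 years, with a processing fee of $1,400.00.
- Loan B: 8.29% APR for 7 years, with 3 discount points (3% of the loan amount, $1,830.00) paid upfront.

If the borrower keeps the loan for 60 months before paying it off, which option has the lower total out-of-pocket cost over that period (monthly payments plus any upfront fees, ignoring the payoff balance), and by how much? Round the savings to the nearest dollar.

Loan A: at 3.98% the monthly rate is 0.0033167, so the payment is 61,000 × 0.0033167 / (1 − 1.0033167^−84) = $833.24.
Loan B: monthly rate = 8.29%/12 = 0.0069083; payment = 61,000 × 0.0069083 / (1 − (1+0.0069083)^−84) = $959.60.
Over 60 months: Loan A costs 60 × $833.24 + $1,400.00 = $51,394.40; Loan B costs 60 × $959.60 + $1,830.00 = $59,406.00.
Loan A is cheaper by $59,406.00 − $51,394.40 = $8,011.60.

Loan A by $8,012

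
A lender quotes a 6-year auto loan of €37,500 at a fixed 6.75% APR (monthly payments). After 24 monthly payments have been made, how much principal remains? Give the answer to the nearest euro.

With monthly rate i = 6.75%/12 = 0.0056250, the balance after k of n payments is P · [(1+i)^n − (1+i)^k] / [(1+i)^n − 1].
(1+0.0056250)^72 = 1.49760204 and (1+0.0056250)^24 = 1.14410392, so the balance is 37,500 × (1.49760204 − 1.14410392) / (1.49760204 − 1) = €26,640.12.

€26,640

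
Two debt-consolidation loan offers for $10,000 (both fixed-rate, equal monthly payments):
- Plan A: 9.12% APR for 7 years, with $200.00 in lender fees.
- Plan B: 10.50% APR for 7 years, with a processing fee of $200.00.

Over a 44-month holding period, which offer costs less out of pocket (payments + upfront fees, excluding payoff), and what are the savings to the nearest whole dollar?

Plan A: at 9.12% the monthly rate is 0.0076000, so the payment is 10,000 × 0.0076000 / (1 − 1.0076000^−84) = $161.50.
Plan B: at 10.50% the monthly rate is 0.0087500, so the payment is 10,000 × 0.0087500 / (1 − 1.0087500^−84) = $168.61.
Over 44 months: Plan A costs 44 × $161.50 + $200.00 = $7,306.00; Plan B costs 44 × $168.61 + $200.00 = $7,618.84.
Plan A is cheaper by $7,618.84 − $7,306.00 = $312.84.

Plan A by $313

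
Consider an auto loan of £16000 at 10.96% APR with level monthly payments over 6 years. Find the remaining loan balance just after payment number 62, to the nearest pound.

With monthly rate i = 10.96%/12 = 0.0091333, the balance after k of n payments is P · [(1+i)^n − (1+i)^k] / [(1+i)^n − 1].
(1+0.0091333)^72 = 1.92440171 and (1+0.0091333)^62 = 1.75715558, so the balance is 16,000 × (1.92440171 − 1.75715558) / (1.92440171 − 1) = £2,894.78.

£2,895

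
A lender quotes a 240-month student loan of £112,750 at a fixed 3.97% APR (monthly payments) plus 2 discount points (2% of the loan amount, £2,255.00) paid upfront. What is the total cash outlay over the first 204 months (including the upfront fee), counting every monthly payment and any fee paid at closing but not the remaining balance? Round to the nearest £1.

At 3.97% the monthly rate is 0.0033083, so the payment is 112,750 × 0.0033083 / (1 − 1.0033083^−240) = £681.46.
Total outlay = 204 × £681.46 + £2,255.00 = £141,272.84.

£141,273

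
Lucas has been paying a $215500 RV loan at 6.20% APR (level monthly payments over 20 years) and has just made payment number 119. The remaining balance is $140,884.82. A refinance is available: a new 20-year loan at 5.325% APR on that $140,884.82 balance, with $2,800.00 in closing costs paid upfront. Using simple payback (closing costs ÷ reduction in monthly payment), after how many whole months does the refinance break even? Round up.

Current payment = 215,500 × 6.2%/12 / (1 − (1+0.0051667)^−240) = $1,568.88.
Refinanced payment = 140,884.82 × 0.0044375 / (1 − (1+0.0044375)^−240) = $955.26.
Monthly savings = $1,568.88 − $955.26 = $613.62.
Break-even = $2,800.00 / $613.62 = 4.56 → 5 months.

5 months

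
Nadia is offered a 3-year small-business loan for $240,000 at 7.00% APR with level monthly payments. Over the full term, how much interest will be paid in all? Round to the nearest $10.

$26,780

At 7.00% the monthly rate is 0.0058333, so the payment is 240,000 × 0.0058333 / (1 − 1.0058333^−36) = $7,410.50.
Total paid = 36 × $7,410.50 = $266,778.00; interest = $266,778.00 − $240,000 = $26,778.00.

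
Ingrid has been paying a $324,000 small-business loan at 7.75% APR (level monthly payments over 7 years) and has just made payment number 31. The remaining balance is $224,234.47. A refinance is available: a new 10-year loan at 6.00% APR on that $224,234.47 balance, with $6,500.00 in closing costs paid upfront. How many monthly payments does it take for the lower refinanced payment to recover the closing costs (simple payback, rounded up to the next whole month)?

3 months

Current payment = 324,000 × 7.75%/12 / (1 − (1+0.0064583)^−84) = $5,009.67.
Refinanced payment = 224,234.47 × 0.0050000 / (1 − (1+0.0050000)^−120) = $2,489.46.
Monthly savings = $5,009.67 − $2,489.46 = $2,520.21.
Break-even = $6,500.00 / $2,520.21 = 2.58 → 3 months.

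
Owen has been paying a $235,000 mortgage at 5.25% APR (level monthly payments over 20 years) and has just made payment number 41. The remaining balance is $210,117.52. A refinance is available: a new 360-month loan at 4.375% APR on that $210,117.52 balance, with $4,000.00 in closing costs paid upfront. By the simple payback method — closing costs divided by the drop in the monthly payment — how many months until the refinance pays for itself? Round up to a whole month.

Current payment = 235,000 × 5.25%/12 / (1 − (1+0.0043750)^−240) = $1,583.53.
Refinanced payment = 210,117.52 × 0.0036458 / (1 − (1+0.0036458)^−360) = $1,049.09.
Monthly savings = $1,583.53 − $1,049.09 = $534.44.
Break-even = $4,000.00 / $534.44 = 7.48 → 8 months.

8 months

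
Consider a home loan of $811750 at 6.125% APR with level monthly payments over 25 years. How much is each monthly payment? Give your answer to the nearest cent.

$5,292.32

Monthly rate = 6.125%/12 = 0.0051042; payment = 811,750 × 0.0051042 / (1 − (1+0.0051042)^−300) = $5,292.32.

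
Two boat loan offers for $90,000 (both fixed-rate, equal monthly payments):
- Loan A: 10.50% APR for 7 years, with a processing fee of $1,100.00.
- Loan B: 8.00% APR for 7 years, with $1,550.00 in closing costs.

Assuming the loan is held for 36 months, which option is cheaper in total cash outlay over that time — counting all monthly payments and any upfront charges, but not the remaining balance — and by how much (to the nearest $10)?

Loan A: at 10.50% the monthly rate is 0.0087500, so the payment is 90,000 × 0.0087500 / (1 − 1.0087500^−84) = $1,517.46.
Loan B: monthly rate = 8%/12 = 0.0066667; payment = 90,000 × 0.0066667 / (1 − (1+0.0066667)^−84) = $1,402.76.
Over 36 months: Loan A costs 36 × $1,517.46 + $1,100.00 = $55,728.56; Loan B costs 36 × $1,402.76 + $1,550.00 = $52,049.36.
Loan B is cheaper by $55,728.56 − $52,049.36 = $3,679.20.

Loan B by $3,680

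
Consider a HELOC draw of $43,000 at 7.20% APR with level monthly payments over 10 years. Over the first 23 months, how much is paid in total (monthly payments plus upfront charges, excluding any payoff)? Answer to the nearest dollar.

Monthly rate = 7.2%/12 = 0.0060000; payment = 43,000 × 0.0060000 / (1 − (1+0.0060000)^−120) = $503.71.
Total outlay = 23 × $503.71 = $11,585.33.

$11,585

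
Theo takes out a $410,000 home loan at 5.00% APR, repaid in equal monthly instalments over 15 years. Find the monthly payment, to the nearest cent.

$3,242.25

At 5.00% the monthly rate is 0.0041667, so the payment is 410,000 × 0.0041667 / (1 − 1.0041667^−180) = $3,242.25.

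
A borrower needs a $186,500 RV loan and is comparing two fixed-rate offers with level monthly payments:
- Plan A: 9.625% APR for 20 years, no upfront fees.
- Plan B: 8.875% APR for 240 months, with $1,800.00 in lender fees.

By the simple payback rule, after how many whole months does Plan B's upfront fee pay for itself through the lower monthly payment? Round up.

Plan A: monthly rate = 9.625%/12 = 0.0080208; payment = 186,500 × 0.0080208 / (1 − (1+0.0080208)^−240) = $1,753.68.
Plan B: monthly rate = 8.875%/12 = 0.0073958; payment = 186,500 × 0.0073958 / (1 − (1+0.0073958)^−240) = $1,663.03.
Monthly savings = $1,753.68 − $1,663.03 = $90.65.
Break-even = $1,800.00 / $90.65 = 19.86 → 20 months.

20 months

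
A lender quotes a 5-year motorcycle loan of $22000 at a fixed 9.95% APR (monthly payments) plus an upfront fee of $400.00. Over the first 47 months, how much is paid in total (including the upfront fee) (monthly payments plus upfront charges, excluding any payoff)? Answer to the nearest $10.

At 9.95% the monthly rate is 0.0082917, so the payment is 22,000 × 0.0082917 / (1 − 1.0082917^−60) = $466.89.
Total outlay = 47 × $466.89 + $400.00 = $22,343.83.

$22,340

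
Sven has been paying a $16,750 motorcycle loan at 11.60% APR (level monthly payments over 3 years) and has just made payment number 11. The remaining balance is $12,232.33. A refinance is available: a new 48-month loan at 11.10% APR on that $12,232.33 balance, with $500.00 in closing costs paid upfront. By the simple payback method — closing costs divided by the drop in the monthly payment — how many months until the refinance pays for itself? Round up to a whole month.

Current payment = 16,750 × 11.6%/12 / (1 − (1+0.0096667)^−36) = $553.15.
Refinanced payment = 12,232.33 × 0.0092500 / (1 − (1+0.0092500)^−48) = $316.75.
Monthly savings = $553.15 − $316.75 = $236.40.
Break-even = $500.00 / $236.40 = 2.12 → 3 months.

3 months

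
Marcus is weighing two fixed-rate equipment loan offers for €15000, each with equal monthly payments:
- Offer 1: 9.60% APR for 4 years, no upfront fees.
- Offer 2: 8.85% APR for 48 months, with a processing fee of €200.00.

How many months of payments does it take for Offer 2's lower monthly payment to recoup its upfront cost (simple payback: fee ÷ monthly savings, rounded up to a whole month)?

38 months

Offer 1: at 9.60% the monthly rate is 0.0080000, so the payment is 15,000 × 0.0080000 / (1 − 1.0080000^−48) = €377.56.
Offer 2: monthly rate = 8.85%/12 = 0.0073750; payment = 15,000 × 0.0073750 / (1 − (1+0.0073750)^−48) = €372.21.
Monthly savings = €377.56 − €372.21 = €5.35.
Break-even = €200.00 / €5.35 = 37.38 → 38 months.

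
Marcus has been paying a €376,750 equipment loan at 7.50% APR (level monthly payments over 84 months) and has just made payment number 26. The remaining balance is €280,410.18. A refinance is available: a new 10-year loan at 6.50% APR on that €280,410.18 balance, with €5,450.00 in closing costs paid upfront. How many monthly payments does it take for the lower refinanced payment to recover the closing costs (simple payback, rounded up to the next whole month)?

Current payment = 376,750 × 7.5%/12 / (1 − (1+0.0062500)^−84) = €5,778.70.
Refinanced payment = 280,410.18 × 0.0054167 / (1 − (1+0.0054167)^−120) = €3,184.00.
Monthly savings = €5,778.70 − €3,184.00 = €2,594.70.
Break-even = €5,450.00 / €2,594.70 = 2.10 → 3 months.

3 months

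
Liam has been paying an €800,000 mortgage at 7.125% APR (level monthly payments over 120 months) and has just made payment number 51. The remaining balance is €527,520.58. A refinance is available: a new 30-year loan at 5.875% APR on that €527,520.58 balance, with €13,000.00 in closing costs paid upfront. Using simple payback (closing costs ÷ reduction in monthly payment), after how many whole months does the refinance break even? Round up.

3 months

Current payment = 800,000 × 7.125%/12 / (1 − (1+0.0059375)^−120) = €9,340.30.
Refinanced payment = 527,520.58 × 0.0048958 / (1 − (1+0.0048958)^−360) = €3,120.48.
Monthly savings = €9,340.30 − €3,120.48 = €6,219.82.
Break-even = €13,000.00 / €6,219.82 = 2.09 → 3 months.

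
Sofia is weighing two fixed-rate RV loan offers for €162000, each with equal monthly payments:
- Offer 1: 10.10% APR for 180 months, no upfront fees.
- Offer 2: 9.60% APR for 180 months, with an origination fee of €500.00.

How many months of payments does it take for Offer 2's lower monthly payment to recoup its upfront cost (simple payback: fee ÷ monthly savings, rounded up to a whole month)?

11 months

Offer 1: at 10.10% the monthly rate is 0.0084167, so the payment is 162,000 × 0.0084167 / (1 − 1.0084167^−180) = €1,750.78.
Offer 2: at 9.60% the monthly rate is 0.0080000, so the payment is 162,000 × 0.0080000 / (1 − 1.0080000^−180) = €1,701.43.
Monthly savings = €1,750.78 − €1,701.43 = €49.35.
Break-even = €500.00 / €49.35 = 10.13 → 11 months.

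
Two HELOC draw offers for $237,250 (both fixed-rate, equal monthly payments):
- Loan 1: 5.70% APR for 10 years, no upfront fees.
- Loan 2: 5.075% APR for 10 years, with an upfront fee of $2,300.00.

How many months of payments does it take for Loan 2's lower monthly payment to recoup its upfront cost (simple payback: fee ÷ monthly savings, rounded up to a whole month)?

32 months

Loan 1: monthly rate = 5.7%/12 = 0.0047500; payment = 237,250 × 0.0047500 / (1 − (1+0.0047500)^−120) = $2,598.36.
Loan 2: at 5.075% the monthly rate is 0.0042292, so the payment is 237,250 × 0.0042292 / (1 − 1.0042292^−120) = $2,525.11.
Monthly savings = $2,598.36 − $2,525.11 = $73.25.
Break-even = $2,300.00 / $73.25 = 31.40 → 32 months.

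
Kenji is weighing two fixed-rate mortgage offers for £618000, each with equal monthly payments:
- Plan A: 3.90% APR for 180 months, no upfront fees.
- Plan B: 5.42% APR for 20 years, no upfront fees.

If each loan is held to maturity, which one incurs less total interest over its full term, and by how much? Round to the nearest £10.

Plan A: at 3.90% the monthly rate is 0.0032500, so the payment is 618,000 × 0.0032500 / (1 − 1.0032500^−180) = £4,540.36.
Total interest on Plan A = 180 × £4,540.36 − £618,000 = £199,264.80.
Plan B: at 5.42% the monthly rate is 0.0045167, so the payment is 618,000 × 0.0045167 / (1 − 1.0045167^−240) = £4,223.27.
Total interest on Plan B = 240 × £4,223.27 − £618,000 = £395,584.80.
Plan A is lower by £196,320.00.

Plan A by £196,320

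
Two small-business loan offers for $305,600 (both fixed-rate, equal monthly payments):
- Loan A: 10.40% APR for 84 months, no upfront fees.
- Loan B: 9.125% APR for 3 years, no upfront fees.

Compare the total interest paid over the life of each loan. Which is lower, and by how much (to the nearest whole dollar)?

Loan A: monthly rate = 10.4%/12 = 0.0086667; payment = 305,600 × 0.0086667 / (1 − (1+0.0086667)^−84) = $5,136.71.
Total interest on Loan A = 84 × $5,136.71 − $305,600 = $125,883.64.
Loan B: at 9.125% the monthly rate is 0.0076042, so the payment is 305,600 × 0.0076042 / (1 − 1.0076042^−36) = $9,735.79.
Total interest on Loan B = 36 × $9,735.79 − $305,600 = $44,888.44.
Loan B is lower by $80,995.20.

Loan B by $80,995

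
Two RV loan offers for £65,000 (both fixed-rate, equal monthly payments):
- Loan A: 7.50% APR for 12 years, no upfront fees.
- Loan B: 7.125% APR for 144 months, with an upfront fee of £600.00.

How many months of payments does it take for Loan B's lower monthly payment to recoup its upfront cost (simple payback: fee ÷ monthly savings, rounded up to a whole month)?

Loan A: monthly rate = 7.5%/12 = 0.0062500; payment = 65,000 × 0.0062500 / (1 − (1+0.0062500)^−144) = £685.90.
Loan B: monthly rate = 7.125%/12 = 0.0059375; payment = 65,000 × 0.0059375 / (1 − (1+0.0059375)^−144) = £672.79.
Monthly savings = £685.90 − £672.79 = £13.11.
Break-even = £600.00 / £13.11 = 45.77 → 46 months.

46 months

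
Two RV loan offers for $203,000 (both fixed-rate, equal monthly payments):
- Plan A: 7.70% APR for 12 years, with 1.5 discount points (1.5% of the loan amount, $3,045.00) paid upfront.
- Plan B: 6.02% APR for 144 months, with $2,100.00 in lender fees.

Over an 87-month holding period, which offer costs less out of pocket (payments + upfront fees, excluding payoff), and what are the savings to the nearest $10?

Plan A: at 7.70% the monthly rate is 0.0064167, so the payment is 203,000 × 0.0064167 / (1 − 1.0064167^−144) = $2,164.12.
Plan B: monthly rate = 6.02%/12 = 0.0050167; payment = 203,000 × 0.0050167 / (1 − (1+0.0050167)^−144) = $1,983.08.
Over 87 months: Plan A costs 87 × $2,164.12 + $3,045.00 = $191,323.44; Plan B costs 87 × $1,983.08 + $2,100.00 = $174,627.96.
Plan B is cheaper by $191,323.44 − $174,627.96 = $16,695.48.

Plan B by $16,700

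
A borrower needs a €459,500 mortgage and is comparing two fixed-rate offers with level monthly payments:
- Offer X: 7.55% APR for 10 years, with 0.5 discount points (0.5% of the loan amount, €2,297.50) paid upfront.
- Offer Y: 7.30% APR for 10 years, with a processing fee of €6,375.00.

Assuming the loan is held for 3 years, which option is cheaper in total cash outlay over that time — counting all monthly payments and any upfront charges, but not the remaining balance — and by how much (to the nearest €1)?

Offer X: at 7.55% the monthly rate is 0.0062917, so the payment is 459,500 × 0.0062917 / (1 − 1.0062917^−120) = €5,466.34.
Offer Y: at 7.30% the monthly rate is 0.0060833, so the payment is 459,500 × 0.0060833 / (1 − 1.0060833^−120) = €5,406.50.
Over 36 months: Offer X costs 36 × €5,466.34 + €2,297.50 = €199,085.74; Offer Y costs 36 × €5,406.50 + €6,375.00 = €201,009.00.
Offer X is cheaper by €201,009.00 − €199,085.74 = €1,923.26.

Offer X by €1,923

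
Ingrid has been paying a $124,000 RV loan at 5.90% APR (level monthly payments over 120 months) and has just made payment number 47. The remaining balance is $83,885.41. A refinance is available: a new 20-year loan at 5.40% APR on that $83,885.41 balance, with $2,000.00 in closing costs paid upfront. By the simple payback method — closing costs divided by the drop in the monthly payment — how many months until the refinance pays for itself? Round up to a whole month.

3 months

Current payment = 124,000 × 5.9%/12 / (1 − (1+0.0049167)^−120) = $1,370.44.
Refinanced payment = 83,885.41 × 0.0045000 / (1 − (1+0.0045000)^−240) = $572.31.
Monthly savings = $1,370.44 − $572.31 = $798.13.
Break-even = $2,000.00 / $798.13 = 2.51 → 3 months.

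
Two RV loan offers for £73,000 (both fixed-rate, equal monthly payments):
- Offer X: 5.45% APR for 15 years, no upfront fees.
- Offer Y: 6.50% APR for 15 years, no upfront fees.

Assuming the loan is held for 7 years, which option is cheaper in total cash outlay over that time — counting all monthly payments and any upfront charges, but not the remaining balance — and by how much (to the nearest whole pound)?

Offer X by £3,475

Offer X: monthly rate = 5.45%/12 = 0.0045417; payment = 73,000 × 0.0045417 / (1 − (1+0.0045417)^−180) = £594.54.
Offer Y: monthly rate = 6.5%/12 = 0.0054167; payment = 73,000 × 0.0054167 / (1 − (1+0.0054167)^−180) = £635.91.
Over 84 months: Offer X costs 84 × £594.54 = £49,941.36; Offer Y costs 84 × £635.91 = £53,416.44.
Offer X is cheaper by £53,416.44 − £49,941.36 = £3,475.08.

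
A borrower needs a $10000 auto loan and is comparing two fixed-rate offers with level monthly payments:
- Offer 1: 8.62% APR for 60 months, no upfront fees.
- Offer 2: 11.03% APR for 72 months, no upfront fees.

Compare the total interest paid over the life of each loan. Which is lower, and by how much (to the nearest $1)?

Offer 1: at 8.62% the monthly rate is 0.0071833, so the payment is 10,000 × 0.0071833 / (1 − 1.0071833^−60) = $205.74.
Total interest on Offer 1 = 60 × $205.74 − $10,000 = $2,344.40.
Offer 2: monthly rate = 11.03%/12 = 0.0091917; payment = 10,000 × 0.0091917 / (1 − (1+0.0091917)^−72) = $190.49.
Total interest on Offer 2 = 72 × $190.49 − $10,000 = $3,715.28.
Offer 1 is lower by $1,370.88.

Offer 1 by $1,371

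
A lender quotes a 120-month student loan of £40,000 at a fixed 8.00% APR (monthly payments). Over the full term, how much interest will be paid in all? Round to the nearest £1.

£18,237

Monthly rate = 8%/12 = 0.0066667; payment = 40,000 × 0.0066667 / (1 − (1+0.0066667)^−120) = £485.31.
Total paid = 120 × £485.31 = £58,237.20; interest = £58,237.20 − £40,000 = £18,237.20.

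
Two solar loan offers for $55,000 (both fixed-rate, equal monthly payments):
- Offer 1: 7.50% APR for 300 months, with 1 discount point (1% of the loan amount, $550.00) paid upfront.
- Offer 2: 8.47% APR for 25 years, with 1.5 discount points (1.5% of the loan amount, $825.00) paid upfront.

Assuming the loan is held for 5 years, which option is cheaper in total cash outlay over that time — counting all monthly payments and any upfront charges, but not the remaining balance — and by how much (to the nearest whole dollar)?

Offer 1 by $2,394

Offer 1: monthly rate = 7.5%/12 = 0.0062500; payment = 55,000 × 0.0062500 / (1 − (1+0.0062500)^−300) = $406.45.
Offer 2: at 8.47% the monthly rate is 0.0070583, so the payment is 55,000 × 0.0070583 / (1 − 1.0070583^−300) = $441.76.
Over 60 months: Offer 1 costs 60 × $406.45 + $550.00 = $24,937.00; Offer 2 costs 60 × $441.76 + $825.00 = $27,330.60.
Offer 1 is cheaper by $27,330.60 − $24,937.00 = $2,393.60.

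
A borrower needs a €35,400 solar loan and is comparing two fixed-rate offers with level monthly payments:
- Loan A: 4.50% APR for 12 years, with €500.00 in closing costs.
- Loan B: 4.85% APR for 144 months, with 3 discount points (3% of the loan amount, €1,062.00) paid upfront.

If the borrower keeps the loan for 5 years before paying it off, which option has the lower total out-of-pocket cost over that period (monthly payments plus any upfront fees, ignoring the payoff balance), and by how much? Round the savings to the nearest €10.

Loan A: monthly rate = 4.5%/12 = 0.0037500; payment = 35,400 × 0.0037500 / (1 − (1+0.0037500)^−144) = €318.60.
Loan B: monthly rate = 4.85%/12 = 0.0040417; payment = 35,400 × 0.0040417 / (1 − (1+0.0040417)^−144) = €324.75.
Over 60 months: Loan A costs 60 × €318.60 + €500.00 = €19,616.00; Loan B costs 60 × €324.75 + €1,062.00 = €20,547.00.
Loan A is cheaper by €20,547.00 − €19,616.00 = €931.00.

Loan A by €930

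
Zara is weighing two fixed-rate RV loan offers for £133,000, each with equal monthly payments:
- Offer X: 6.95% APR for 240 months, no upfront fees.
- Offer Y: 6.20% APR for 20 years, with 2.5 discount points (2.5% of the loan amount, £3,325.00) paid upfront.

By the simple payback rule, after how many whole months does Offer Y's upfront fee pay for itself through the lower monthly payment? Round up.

Offer X: at 6.95% the monthly rate is 0.0057917, so the payment is 133,000 × 0.0057917 / (1 − 1.0057917^−240) = £1,027.16.
Offer Y: monthly rate = 6.2%/12 = 0.0051667; payment = 133,000 × 0.0051667 / (1 − (1+0.0051667)^−240) = £968.26.
Monthly savings = £1,027.16 − £968.26 = £58.90.
Break-even = £3,325.00 / £58.90 = 56.45 → 57 months.

57 months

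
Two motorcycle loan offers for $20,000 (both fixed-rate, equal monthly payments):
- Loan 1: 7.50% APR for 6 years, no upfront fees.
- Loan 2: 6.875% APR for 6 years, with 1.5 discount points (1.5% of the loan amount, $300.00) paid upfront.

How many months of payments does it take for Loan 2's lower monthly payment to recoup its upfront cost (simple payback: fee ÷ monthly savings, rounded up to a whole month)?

50 months

Loan 1: at 7.50% the monthly rate is 0.0062500, so the payment is 20,000 × 0.0062500 / (1 − 1.0062500^−72) = $345.80.
Loan 2: monthly rate = 6.875%/12 = 0.0057292; payment = 20,000 × 0.0057292 / (1 − (1+0.0057292)^−72) = $339.78.
Monthly savings = $345.80 − $339.78 = $6.02.
Break-even = $300.00 / $6.02 = 49.83 → 50 months.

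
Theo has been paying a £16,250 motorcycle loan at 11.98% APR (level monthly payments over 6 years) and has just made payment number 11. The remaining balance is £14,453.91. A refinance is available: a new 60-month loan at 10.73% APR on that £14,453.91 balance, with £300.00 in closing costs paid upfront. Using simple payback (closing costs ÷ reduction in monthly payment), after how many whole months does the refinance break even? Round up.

58 months

Current payment = 16,250 × 11.98%/12 / (1 − (1+0.0099833)^−72) = £317.52.
Refinanced payment = 14,453.91 × 0.0089417 / (1 − (1+0.0089417)^−60) = £312.32.
Monthly savings = £317.52 − £312.32 = £5.20.
Break-even = £300.00 / £5.20 = 57.69 → 58 months.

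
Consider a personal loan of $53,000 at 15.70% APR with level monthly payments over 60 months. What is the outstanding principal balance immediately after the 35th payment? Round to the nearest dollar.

With monthly rate i = 15.7%/12 = 0.0130833, the balance after k of n payments is P · [(1+i)^n − (1+i)^k] / [(1+i)^n − 1].
(1+0.0130833)^60 = 2.18127408 and (1+0.0130833)^35 = 1.57608985, so the balance is 53,000 × (2.18127408 − 1.57608985) / (2.18127408 − 1) = $27,152.69.

$27,153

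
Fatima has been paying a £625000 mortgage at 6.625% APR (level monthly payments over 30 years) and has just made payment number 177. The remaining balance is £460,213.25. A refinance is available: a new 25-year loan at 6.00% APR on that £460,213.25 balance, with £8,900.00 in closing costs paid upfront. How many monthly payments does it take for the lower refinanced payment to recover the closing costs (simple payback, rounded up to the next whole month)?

9 months

Current payment = 625,000 × 6.625%/12 / (1 − (1+0.0055208)^−360) = £4,001.94.
Refinanced payment = 460,213.25 × 0.0050000 / (1 − (1+0.0050000)^−300) = £2,965.16.
Monthly savings = £4,001.94 − £2,965.16 = £1,036.78.
Break-even = £8,900.00 / £1,036.78 = 8.58 → 9 months.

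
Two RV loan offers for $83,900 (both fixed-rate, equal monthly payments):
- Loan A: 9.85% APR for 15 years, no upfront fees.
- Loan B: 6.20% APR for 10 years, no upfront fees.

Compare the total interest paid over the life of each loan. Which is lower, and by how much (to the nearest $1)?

Loan A: at 9.85% the monthly rate is 0.0082083, so the payment is 83,900 × 0.0082083 / (1 − 1.0082083^−180) = $893.91.
Total interest on Loan A = 180 × $893.91 − $83,900 = $77,003.80.
Loan B: at 6.20% the monthly rate is 0.0051667, so the payment is 83,900 × 0.0051667 / (1 − 1.0051667^−120) = $939.91.
Total interest on Loan B = 120 × $939.91 − $83,900 = $28,889.20.
Loan B is lower by $48,114.60.

Loan B by $48,115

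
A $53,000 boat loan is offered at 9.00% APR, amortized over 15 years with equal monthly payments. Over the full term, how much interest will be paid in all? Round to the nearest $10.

At 9.00% the monthly rate is 0.0075000, so the payment is 53,000 × 0.0075000 / (1 − 1.0075000^−180) = $537.56.
Total paid = 180 × $537.56 = $96,760.80; interest = $96,760.80 − $53,000 = $43,760.80.

$43,760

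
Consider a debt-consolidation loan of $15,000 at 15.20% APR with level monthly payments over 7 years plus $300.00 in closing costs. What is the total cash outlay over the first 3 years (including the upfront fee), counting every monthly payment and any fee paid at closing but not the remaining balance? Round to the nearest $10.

Monthly rate = 15.2%/12 = 0.0126667; payment = 15,000 × 0.0126667 / (1 − (1+0.0126667)^−84) = $291.14.
Total outlay = 36 × $291.14 + $300.00 = $10,781.04.

$10,780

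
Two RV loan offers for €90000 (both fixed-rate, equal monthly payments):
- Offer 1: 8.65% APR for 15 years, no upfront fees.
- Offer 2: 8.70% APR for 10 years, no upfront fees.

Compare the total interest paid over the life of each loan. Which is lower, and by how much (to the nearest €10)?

Offer 2 by €25,890

Offer 1: monthly rate = 8.65%/12 = 0.0072083; payment = 90,000 × 0.0072083 / (1 − (1+0.0072083)^−180) = €894.20.
Total interest on Offer 1 = 180 × €894.20 − €90,000 = €70,956.00.
Offer 2: at 8.70% the monthly rate is 0.0072500, so the payment is 90,000 × 0.0072500 / (1 − 1.0072500^−120) = €1,125.52.
Total interest on Offer 2 = 120 × €1,125.52 − €90,000 = €45,062.40.
Offer 2 is lower by €25,893.60.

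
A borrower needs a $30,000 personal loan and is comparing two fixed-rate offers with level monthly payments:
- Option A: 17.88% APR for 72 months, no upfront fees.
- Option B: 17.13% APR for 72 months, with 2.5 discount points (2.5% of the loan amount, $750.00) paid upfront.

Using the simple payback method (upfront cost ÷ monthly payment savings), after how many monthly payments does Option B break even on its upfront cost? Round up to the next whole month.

60 months

Option A: monthly rate = 17.88%/12 = 0.0149000; payment = 30,000 × 0.0149000 / (1 − (1+0.0149000)^−72) = $682.20.
Option B: at 17.13% the monthly rate is 0.0142750, so the payment is 30,000 × 0.0142750 / (1 − 1.0142750^−72) = $669.56.
Monthly savings = $682.20 − $669.56 = $12.64.
Break-even = $750.00 / $12.64 = 59.34 → 60 months.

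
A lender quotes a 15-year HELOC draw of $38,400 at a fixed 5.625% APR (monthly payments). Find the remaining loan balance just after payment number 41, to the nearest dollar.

$32,254

With monthly rate i = 5.625%/12 = 0.0046875, the balance after k of n payments is P · [(1+i)^n − (1+i)^k] / [(1+i)^n − 1].
(1+0.0046875)^180 = 2.32049058 and (1+0.0046875)^41 = 1.21135366, so the balance is 38,400 × (2.32049058 − 1.21135366) / (2.32049058 − 1) = $32,253.81.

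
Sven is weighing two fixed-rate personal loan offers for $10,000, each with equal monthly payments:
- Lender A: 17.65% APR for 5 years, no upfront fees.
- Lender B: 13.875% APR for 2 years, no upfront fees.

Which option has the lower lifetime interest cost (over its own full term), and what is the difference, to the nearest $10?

Lender A: monthly rate = 17.65%/12 = 0.0147083; payment = 10,000 × 0.0147083 / (1 − (1+0.0147083)^−60) = $252.03.
Total interest on Lender A = 60 × $252.03 − $10,000 = $5,121.80.
Lender B: monthly rate = 13.875%/12 = 0.0115625; payment = 10,000 × 0.0115625 / (1 − (1+0.0115625)^−24) = $479.54.
Total interest on Lender B = 24 × $479.54 − $10,000 = $1,508.96.
Lender B is lower by $3,612.84.

Lender B by $3,610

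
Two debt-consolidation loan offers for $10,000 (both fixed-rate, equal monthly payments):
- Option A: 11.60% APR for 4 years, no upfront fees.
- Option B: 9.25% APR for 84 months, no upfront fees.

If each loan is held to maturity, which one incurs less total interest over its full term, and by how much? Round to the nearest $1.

Option A: monthly rate = 11.6%/12 = 0.0096667; payment = 10,000 × 0.0096667 / (1 − (1+0.0096667)^−48) = $261.38.
Total interest on Option A = 48 × $261.38 − $10,000 = $2,546.24.
Option B: at 9.25% the monthly rate is 0.0077083, so the payment is 10,000 × 0.0077083 / (1 − 1.0077083^−84) = $162.16.
Total interest on Option B = 84 × $162.16 − $10,000 = $3,621.44.
Option A is lower by $1,075.20.

Option A by $1,075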